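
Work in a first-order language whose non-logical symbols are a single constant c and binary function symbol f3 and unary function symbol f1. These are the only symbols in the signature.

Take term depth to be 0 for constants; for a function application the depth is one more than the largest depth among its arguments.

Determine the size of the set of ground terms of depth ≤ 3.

If N_k denotes the number of depth-≤k ground terms, the 1 constant gives N_0 = 1, and each function symbol of arity r contributes N_{k-1}^r new terms at level k: N_k = 1 + N_{k-1}^2 + N_{k-1}.
N_0 = 1
N_1 = 1 + 1^2 + 1 = 3
N_2 = 1 + 3^2 + 3 = 13
N_3 = 1 + 13^2 + 13 = 183

183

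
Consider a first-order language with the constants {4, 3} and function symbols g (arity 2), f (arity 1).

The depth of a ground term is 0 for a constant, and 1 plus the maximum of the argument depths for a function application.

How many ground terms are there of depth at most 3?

Count level by level. With function symbols g/2, f/1, the terms of depth ≤ k are the 2 constants together with each function applied to depth-≤(k−1) tuples, so N_k = 2 + N_{k-1}^2 + N_{k-1}.
N_0 = 2
N_1 = 2 + 2^2 + 2 = 8
N_2 = 2 + 8^2 + 8 = 74
N_3 = 2 + 74^2 + 74 = 5552

5552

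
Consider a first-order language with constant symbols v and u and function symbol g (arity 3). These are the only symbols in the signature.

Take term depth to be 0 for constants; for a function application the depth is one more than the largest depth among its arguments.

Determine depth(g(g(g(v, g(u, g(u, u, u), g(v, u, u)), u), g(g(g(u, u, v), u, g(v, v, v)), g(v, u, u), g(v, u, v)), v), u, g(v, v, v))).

depth(g(u, u, u)) = 1 + max(0, 0, 0) = 1
depth(g(v, u, u)) = 1 + max(0, 0, 0) = 1
depth(g(u, g(u, u, u), g(v, u, u))) = 1 + max(0, 1, 1) = 2
depth(g(v, g(u, g(u, u, u), g(v, u, u)), u)) = 1 + max(0, 2, 0) = 3
depth(g(u, u, v)) = 1 + max(0, 0, 0) = 1
depth(g(v, v, v)) = 1 + max(0, 0, 0) = 1
depth(g(g(u, u, v), u, g(v, v, v))) = 1 + max(1, 0, 1) = 2
depth(g(v, u, v)) = 1 + max(0, 0, 0) = 1
depth(g(g(g(u, u, v), u, g(v, v, v)), g(v, u, u), g(v, u, v))) = 1 + max(2, 1, 1) = 3
depth(g(g(v, g(u, g(u, u, u), g(v, u, u)), u), g(g(g(u, u, v), u, g(v, v, v)), g(v, u, u), g(v, u, v)), v)) = 1 + max(3, 3, 0) = 4
depth(g(g(g(v, g(u, g(u, u, u), g(v, u, u)), u), g(g(g(u, u, v), u, g(v, v, v)), g(v, u, u), g(v, u, v)), v), u, g(v, v, v))) = 1 + max(4, 0, 1) = 5

5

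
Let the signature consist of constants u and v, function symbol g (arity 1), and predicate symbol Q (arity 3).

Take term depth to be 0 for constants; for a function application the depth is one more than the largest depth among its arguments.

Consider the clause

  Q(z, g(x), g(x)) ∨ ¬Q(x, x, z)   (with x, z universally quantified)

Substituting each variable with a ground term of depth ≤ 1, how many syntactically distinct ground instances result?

Ground terms of depth ≤ 1:
  Write N_k for the number of ground terms of depth ≤ k. A term of depth ≤ k is either a constant or a function symbol applied to arguments of depth ≤ k−1, so N_k = 2 + N_{k-1}.
  N_0 = 2
  N_1 = 2 + 2 = 4
So there are 4 ground terms available for substitution.
The body mentions every one of the 2 quantified variables; since ground terms form a free algebra, no two substitutions collapse to the same formula.
Number of ground instances = 4^2 = 16.

16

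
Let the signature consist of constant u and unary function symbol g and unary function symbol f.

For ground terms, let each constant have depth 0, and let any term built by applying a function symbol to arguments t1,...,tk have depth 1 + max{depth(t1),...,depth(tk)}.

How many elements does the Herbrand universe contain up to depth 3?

15

Let N_k = |{terms of depth ≤ k}|. Then N_0 = 1 and N_k = 1 + N_{k-1} + N_{k-1} for k ≥ 1 (one summand per function symbol, arity giving the exponent).
N_0 = 1
N_1 = 1 + 1 + 1 = 3
N_2 = 1 + 3 + 3 = 7
N_3 = 1 + 7 + 7 = 15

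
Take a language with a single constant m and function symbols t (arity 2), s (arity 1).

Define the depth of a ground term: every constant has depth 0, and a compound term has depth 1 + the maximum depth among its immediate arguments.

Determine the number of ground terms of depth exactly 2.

10

Write N_k for the number of ground terms of depth ≤ k. A term of depth ≤ k is either a constant or a function symbol applied to arguments of depth ≤ k−1, so N_k = 1 + N_{k-1}^2 + N_{k-1}.
N_0 = 1
N_1 = 1 + 1^2 + 1 = 3
N_2 = 1 + 3^2 + 3 = 13
Terms of depth exactly 2: N_2 − N_1 = 13 − 3 = 10.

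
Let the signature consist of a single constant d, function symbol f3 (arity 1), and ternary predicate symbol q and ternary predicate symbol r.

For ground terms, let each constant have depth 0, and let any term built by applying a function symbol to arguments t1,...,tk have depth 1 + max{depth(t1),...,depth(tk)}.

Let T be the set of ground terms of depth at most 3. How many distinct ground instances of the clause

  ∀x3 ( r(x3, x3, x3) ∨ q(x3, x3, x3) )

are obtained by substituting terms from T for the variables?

4

Ground terms of depth ≤ 3:
  If N_k denotes the number of depth-≤k ground terms, the 1 constant gives N_0 = 1, and each function symbol of arity r contributes N_{k-1}^r new terms at level k: N_k = 1 + N_{k-1}.
  N_0 = 1
  N_1 = 1 + 1 = 2
  N_2 = 1 + 2 = 3
  N_3 = 1 + 3 = 4
  Explicitly: d, f3(d), f3(f3(d)), f3(f3(f3(d))).
So there are 4 ground terms available for substitution.
The clause has 1 distinct variable (x3), which appears in the body. In the free term algebra distinct substitutions yield syntactically distinct ground instances.
Number of ground instances = 4.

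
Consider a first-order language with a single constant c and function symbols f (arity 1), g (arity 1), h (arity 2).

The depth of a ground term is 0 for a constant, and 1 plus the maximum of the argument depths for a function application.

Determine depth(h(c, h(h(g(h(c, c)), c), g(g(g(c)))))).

5

depth(h(c, c)) = 1 + max(0, 0) = 1
depth(g(h(c, c))) = 1 + depth(h(c, c)) = 1 + 1 = 2
depth(h(g(h(c, c)), c)) = 1 + max(2, 0) = 3
depth(g(c)) = 1 + depth(c) = 1 + 0 = 1
depth(g(g(c))) = 1 + depth(g(c)) = 1 + 1 = 2
depth(g(g(g(c)))) = 1 + depth(g(g(c))) = 1 + 2 = 3
depth(h(h(g(h(c, c)), c), g(g(g(c))))) = 1 + max(3, 3) = 4
depth(h(c, h(h(g(h(c, c)), c), g(g(g(c)))))) = 1 + max(0, 4) = 5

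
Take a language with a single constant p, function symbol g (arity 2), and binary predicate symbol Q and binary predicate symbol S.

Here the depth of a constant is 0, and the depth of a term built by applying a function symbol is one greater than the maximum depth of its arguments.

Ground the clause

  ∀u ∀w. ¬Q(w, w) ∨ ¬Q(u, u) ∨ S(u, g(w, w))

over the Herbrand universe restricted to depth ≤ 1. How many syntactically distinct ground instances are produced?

Ground terms of depth ≤ 1:
  Let N_k count ground terms of depth at most k. Each non-constant term of depth ≤ k is some function symbol applied to depth-≤(k−1) arguments, giving N_k = 1 + N_{k-1}^2.
  N_0 = 1
  N_1 = 1 + 1^2 = 2
So there are 2 ground terms available for substitution.
The clause has 2 distinct variables (u, w), each appearing in the body. In the free term algebra distinct substitutions yield syntactically distinct ground instances.
Number of ground instances = 2^2 = 4.

4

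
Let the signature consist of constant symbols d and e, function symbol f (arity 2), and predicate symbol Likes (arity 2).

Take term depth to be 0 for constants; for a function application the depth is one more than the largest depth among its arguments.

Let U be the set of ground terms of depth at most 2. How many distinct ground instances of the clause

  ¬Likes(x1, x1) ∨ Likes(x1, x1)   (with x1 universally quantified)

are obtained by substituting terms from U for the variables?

38

Ground terms of depth ≤ 2:
  Let N_k count ground terms of depth at most k. Each non-constant term of depth ≤ k is some function symbol applied to depth-≤(k−1) arguments, giving N_k = 2 + N_{k-1}^2.
  N_0 = 2
  N_1 = 2 + 2^2 = 6
  N_2 = 2 + 6^2 = 38
So there are 38 ground terms available for substitution.
The body mentions the single quantified variable x1; since ground terms form a free algebra, no two substitutions collapse to the same formula.
Number of ground instances = 38.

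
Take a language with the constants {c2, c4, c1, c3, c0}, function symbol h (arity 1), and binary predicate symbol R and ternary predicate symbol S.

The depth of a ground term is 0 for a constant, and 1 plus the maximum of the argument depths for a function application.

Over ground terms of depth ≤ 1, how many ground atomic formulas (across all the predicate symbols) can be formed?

1100

First count ground terms of depth ≤ 1.
If N_k denotes the number of depth-≤k ground terms, the 5 constants give N_0 = 5, and each function symbol of arity r contributes N_{k-1}^r new terms at level k: N_k = 5 + N_{k-1}.
N_0 = 5
N_1 = 5 + 5 = 10
Explicitly: c2, c4, c1, c3, c0, h(c2), h(c4), h(c1), h(c3), h(c0).
So |H| = 10.
Each predicate of arity r yields |H|^r ground atoms (one per choice of an r-tuple from H):
  R: 10^2 = 100;  S: 10^3 = 1000
Total ground atoms: 100 + 1000 = 1100.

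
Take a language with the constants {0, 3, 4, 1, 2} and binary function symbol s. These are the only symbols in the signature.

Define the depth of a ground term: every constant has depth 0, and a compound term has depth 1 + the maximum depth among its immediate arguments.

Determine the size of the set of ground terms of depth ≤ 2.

Write N_k for the number of ground terms of depth ≤ k. A term of depth ≤ k is either a constant or a function symbol applied to arguments of depth ≤ k−1, so N_k = 5 + N_{k-1}^2.
N_0 = 5
N_1 = 5 + 5^2 = 30
N_2 = 5 + 30^2 = 905

905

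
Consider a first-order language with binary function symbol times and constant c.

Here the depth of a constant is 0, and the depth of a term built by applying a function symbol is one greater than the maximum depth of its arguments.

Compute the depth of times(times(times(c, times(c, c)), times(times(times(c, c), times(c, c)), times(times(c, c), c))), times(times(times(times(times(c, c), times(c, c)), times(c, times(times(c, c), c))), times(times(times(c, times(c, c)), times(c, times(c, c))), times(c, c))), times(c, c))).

depth(times(c, c)) = 1 + max(0, 0) = 1
depth(times(c, times(c, c))) = 1 + max(0, 1) = 2
depth(times(times(c, c), times(c, c))) = 1 + max(1, 1) = 2
depth(times(times(c, c), c)) = 1 + max(1, 0) = 2
depth(times(times(times(c, c), times(c, c)), times(times(c, c), c))) = 1 + max(2, 2) = 3
depth(times(times(c, times(c, c)), times(times(times(c, c), times(c, c)), times(times(c, c), c)))) = 1 + max(2, 3) = 4
depth(times(c, times(times(c, c), c))) = 1 + max(0, 2) = 3
depth(times(times(times(c, c), times(c, c)), times(c, times(times(c, c), c)))) = 1 + max(2, 3) = 4
depth(times(times(c, times(c, c)), times(c, times(c, c)))) = 1 + max(2, 2) = 3
depth(times(times(times(c, times(c, c)), times(c, times(c, c))), times(c, c))) = 1 + max(3, 1) = 4
depth(times(times(times(times(c, c), times(c, c)), times(c, times(times(c, c), c))), times(times(times(c, times(c, c)), times(c, times(c, c))), times(c, c)))) = 1 + max(4, 4) = 5
depth(times(times(times(times(times(c, c), times(c, c)), times(c, times(times(c, c), c))), times(times(times(c, times(c, c)), times(c, times(c, c))), times(c, c))), times(c, c))) = 1 + max(5, 1) = 6
depth(times(times(times(c, times(c, c)), times(times(times(c, c), times(c, c)), times(times(c, c), c))), times(times(times(times(times(c, c), times(c, c)), times(c, times(times(c, c), c))), times(times(times(c, times(c, c)), times(c, times(c, c))), times(c, c))), times(c, c)))) = 1 + max(4, 6) = 7

7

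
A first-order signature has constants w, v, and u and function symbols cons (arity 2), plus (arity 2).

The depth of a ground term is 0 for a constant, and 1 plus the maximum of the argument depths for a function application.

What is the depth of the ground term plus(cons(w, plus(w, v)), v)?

depth(plus(w, v)) = 1 + max(0, 0) = 1
depth(cons(w, plus(w, v))) = 1 + max(0, 1) = 2
depth(plus(cons(w, plus(w, v)), v)) = 1 + max(2, 0) = 3

3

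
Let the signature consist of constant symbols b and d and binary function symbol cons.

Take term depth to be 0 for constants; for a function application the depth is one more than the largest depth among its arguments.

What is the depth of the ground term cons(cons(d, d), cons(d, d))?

2

depth(cons(d, d)) = 1 + max(0, 0) = 1
depth(cons(cons(d, d), cons(d, d))) = 1 + max(1, 1) = 2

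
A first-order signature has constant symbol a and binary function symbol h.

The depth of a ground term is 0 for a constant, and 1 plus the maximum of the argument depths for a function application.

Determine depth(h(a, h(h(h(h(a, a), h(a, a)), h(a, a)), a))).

depth(h(a, a)) = 1 + max(0, 0) = 1
depth(h(h(a, a), h(a, a))) = 1 + max(1, 1) = 2
depth(h(h(h(a, a), h(a, a)), h(a, a))) = 1 + max(2, 1) = 3
depth(h(h(h(h(a, a), h(a, a)), h(a, a)), a)) = 1 + max(3, 0) = 4
depth(h(a, h(h(h(h(a, a), h(a, a)), h(a, a)), a))) = 1 + max(0, 4) = 5

5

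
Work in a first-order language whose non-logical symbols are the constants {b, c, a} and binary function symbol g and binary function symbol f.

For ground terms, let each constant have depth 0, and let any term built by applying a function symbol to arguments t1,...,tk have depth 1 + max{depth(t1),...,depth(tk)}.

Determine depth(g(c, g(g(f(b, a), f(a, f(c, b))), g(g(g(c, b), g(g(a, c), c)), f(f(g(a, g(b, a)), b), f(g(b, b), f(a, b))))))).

depth(f(b, a)) = 1 + max(0, 0) = 1
depth(f(c, b)) = 1 + max(0, 0) = 1
depth(f(a, f(c, b))) = 1 + max(0, 1) = 2
depth(g(f(b, a), f(a, f(c, b)))) = 1 + max(1, 2) = 3
depth(g(c, b)) = 1 + max(0, 0) = 1
depth(g(a, c)) = 1 + max(0, 0) = 1
depth(g(g(a, c), c)) = 1 + max(1, 0) = 2
depth(g(g(c, b), g(g(a, c), c))) = 1 + max(1, 2) = 3
depth(g(b, a)) = 1 + max(0, 0) = 1
depth(g(a, g(b, a))) = 1 + max(0, 1) = 2
depth(f(g(a, g(b, a)), b)) = 1 + max(2, 0) = 3
depth(g(b, b)) = 1 + max(0, 0) = 1
depth(f(a, b)) = 1 + max(0, 0) = 1
depth(f(g(b, b), f(a, b))) = 1 + max(1, 1) = 2
depth(f(f(g(a, g(b, a)), b), f(g(b, b), f(a, b)))) = 1 + max(3, 2) = 4
depth(g(g(g(c, b), g(g(a, c), c)), f(f(g(a, g(b, a)), b), f(g(b, b), f(a, b))))) = 1 + max(3, 4) = 5
depth(g(g(f(b, a), f(a, f(c, b))), g(g(g(c, b), g(g(a, c), c)), f(f(g(a, g(b, a)), b), f(g(b, b), f(a, b)))))) = 1 + max(3, 5) = 6
depth(g(c, g(g(f(b, a), f(a, f(c, b))), g(g(g(c, b), g(g(a, c), c)), f(f(g(a, g(b, a)), b), f(g(b, b), f(a, b))))))) = 1 + max(0, 6) = 7

7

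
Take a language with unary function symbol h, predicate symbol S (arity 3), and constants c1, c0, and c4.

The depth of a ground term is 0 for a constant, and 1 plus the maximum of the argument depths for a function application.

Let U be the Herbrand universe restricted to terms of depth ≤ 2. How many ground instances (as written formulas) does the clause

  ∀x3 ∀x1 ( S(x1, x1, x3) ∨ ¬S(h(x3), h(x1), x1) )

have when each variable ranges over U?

Ground terms of depth ≤ 2:
  Write N_k for the number of ground terms of depth ≤ k. A term of depth ≤ k is either a constant or a function symbol applied to arguments of depth ≤ k−1, so N_k = 3 + N_{k-1}.
  N_0 = 3
  N_1 = 3 + 3 = 6
  N_2 = 3 + 6 = 9
  Explicitly: c1, c0, c4, h(c1), h(c0), h(c4), h(h(c1)), h(h(c0)), h(h(c4)).
So there are 9 ground terms available for substitution.
There are 2 variables to instantiate (x3, x1), each occurring in at least one literal, so different choices give different ground instances.
Number of ground instances = 9^2 = 81.

81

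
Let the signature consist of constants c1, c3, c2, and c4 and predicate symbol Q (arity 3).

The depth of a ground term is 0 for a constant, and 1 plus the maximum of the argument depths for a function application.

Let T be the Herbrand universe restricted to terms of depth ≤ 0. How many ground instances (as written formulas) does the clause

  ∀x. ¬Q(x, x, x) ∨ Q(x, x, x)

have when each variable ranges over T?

Ground terms of depth ≤ 0:
  With no function symbols every ground term is a constant, so there are exactly 4 ground terms at every depth bound.
  N_0 = 4
So there are 4 ground terms available for substitution.
The variable x ranges independently over the available ground terms, and distinct assignments produce distinct instances.
Number of ground instances = 4.

4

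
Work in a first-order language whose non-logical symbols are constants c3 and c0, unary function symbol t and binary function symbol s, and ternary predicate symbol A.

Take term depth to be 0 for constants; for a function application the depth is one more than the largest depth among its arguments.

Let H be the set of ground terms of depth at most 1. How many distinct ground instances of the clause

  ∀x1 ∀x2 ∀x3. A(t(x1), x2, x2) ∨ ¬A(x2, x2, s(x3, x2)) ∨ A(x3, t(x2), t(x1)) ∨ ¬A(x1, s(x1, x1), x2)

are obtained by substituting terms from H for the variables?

Ground terms of depth ≤ 1:
  Count level by level. With function symbols t/1, s/2, the terms of depth ≤ k are the 2 constants together with each function applied to depth-≤(k−1) tuples, so N_k = 2 + N_{k-1} + N_{k-1}^2.
  N_0 = 2
  N_1 = 2 + 2 + 2^2 = 8
  Explicitly: c3, c0, t(c3), t(c0), s(c3, c3), s(c3, c0), s(c0, c3), s(c0, c0).
So there are 8 ground terms available for substitution.
The clause has 3 distinct variables (x1, x2, x3), each appearing in the body. In the free term algebra distinct substitutions yield syntactically distinct ground instances.
Number of ground instances = 8^3 = 512.

512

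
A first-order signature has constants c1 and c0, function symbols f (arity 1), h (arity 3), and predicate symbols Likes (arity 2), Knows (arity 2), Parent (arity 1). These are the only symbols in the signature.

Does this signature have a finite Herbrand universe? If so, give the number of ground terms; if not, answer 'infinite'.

The signature has at least one function symbol (f, arity 1) and at least one constant (c1).
Iterating f gives infinitely many distinct ground terms: c1, f(c1), f(f(c1)), ...
So the Herbrand universe is infinite.

infinite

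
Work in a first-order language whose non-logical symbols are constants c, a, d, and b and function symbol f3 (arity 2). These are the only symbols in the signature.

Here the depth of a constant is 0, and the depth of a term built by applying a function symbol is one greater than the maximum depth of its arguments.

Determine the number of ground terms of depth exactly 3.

162816

If N_k denotes the number of depth-≤k ground terms, the 4 constants give N_0 = 4, and each function symbol of arity r contributes N_{k-1}^r new terms at level k: N_k = 4 + N_{k-1}^2.
N_0 = 4
N_1 = 4 + 4^2 = 20
N_2 = 4 + 20^2 = 404
N_3 = 4 + 404^2 = 163220
Terms of depth exactly 3: N_3 − N_2 = 163220 − 404 = 162816.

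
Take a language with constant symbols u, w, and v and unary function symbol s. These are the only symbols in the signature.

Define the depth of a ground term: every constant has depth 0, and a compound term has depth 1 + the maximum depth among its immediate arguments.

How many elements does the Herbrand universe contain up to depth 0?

3

Let N_k = |{terms of depth ≤ k}|. Then N_0 = 3 and N_k = 3 + N_{k-1} for k ≥ 1 (one summand per function symbol, arity giving the exponent).
N_0 = 3
Explicitly: u, w, v.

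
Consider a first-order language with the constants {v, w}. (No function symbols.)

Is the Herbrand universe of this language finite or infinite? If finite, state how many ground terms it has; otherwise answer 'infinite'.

There are no function symbols, so every ground term is one of the 2 constants.
The Herbrand universe is {v, w}, which is finite with 2 elements.

2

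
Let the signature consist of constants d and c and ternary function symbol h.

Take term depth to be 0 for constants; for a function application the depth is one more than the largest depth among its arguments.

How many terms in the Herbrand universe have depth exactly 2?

Let N_k count ground terms of depth at most k. Each non-constant term of depth ≤ k is some function symbol applied to depth-≤(k−1) arguments, giving N_k = 2 + N_{k-1}^3.
N_0 = 2
N_1 = 2 + 2^3 = 10
N_2 = 2 + 10^3 = 1002
Terms of depth exactly 2: N_2 − N_1 = 1002 − 10 = 992.

992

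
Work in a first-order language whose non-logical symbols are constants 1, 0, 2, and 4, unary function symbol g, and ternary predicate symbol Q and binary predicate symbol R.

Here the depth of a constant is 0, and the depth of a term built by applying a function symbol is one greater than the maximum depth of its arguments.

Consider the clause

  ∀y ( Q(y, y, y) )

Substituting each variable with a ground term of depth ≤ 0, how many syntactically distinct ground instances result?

Ground terms of depth ≤ 0:
  Count level by level. With function symbols g/1, the terms of depth ≤ k are the 4 constants together with each function applied to depth-≤(k−1) tuples, so N_k = 4 + N_{k-1}.
  N_0 = 4
  Explicitly: 1, 0, 2, 4.
So there are 4 ground terms available for substitution.
The clause has 1 distinct variable (y), which appears in the body. In the free term algebra distinct substitutions yield syntactically distinct ground instances.
Number of ground instances = 4.

4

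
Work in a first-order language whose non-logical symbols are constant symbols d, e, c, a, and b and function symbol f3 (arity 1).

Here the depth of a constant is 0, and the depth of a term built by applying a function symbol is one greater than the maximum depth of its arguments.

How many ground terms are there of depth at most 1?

10

Count level by level. With function symbols f3/1, the terms of depth ≤ k are the 5 constants together with each function applied to depth-≤(k−1) tuples, so N_k = 5 + N_{k-1}.
N_0 = 5
N_1 = 5 + 5 = 10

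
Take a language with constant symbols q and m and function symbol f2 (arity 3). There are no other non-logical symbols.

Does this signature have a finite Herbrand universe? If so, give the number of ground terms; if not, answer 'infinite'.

The signature has at least one function symbol (f2, arity 3) and at least one constant (q).
Iterating f2 gives infinitely many distinct ground terms: q, f2(q, q, q), f2(f2(q, q, q), f2(q, q, q), f2(q, q, q)), ...
So the Herbrand universe is infinite.

infinite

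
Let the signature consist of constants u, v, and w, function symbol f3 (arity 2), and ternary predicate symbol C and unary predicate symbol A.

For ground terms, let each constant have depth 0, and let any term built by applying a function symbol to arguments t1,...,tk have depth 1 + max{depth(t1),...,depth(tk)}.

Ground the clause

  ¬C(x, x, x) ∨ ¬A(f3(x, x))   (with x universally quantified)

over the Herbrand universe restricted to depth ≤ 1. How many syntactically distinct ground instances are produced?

Ground terms of depth ≤ 1:
  If N_k denotes the number of depth-≤k ground terms, the 3 constants give N_0 = 3, and each function symbol of arity r contributes N_{k-1}^r new terms at level k: N_k = 3 + N_{k-1}^2.
  N_0 = 3
  N_1 = 3 + 3^2 = 12
So there are 12 ground terms available for substitution.
There is 1 variable to instantiate (x),  occurring in at least one literal, so different choices give different ground instances.
Number of ground instances = 12.

12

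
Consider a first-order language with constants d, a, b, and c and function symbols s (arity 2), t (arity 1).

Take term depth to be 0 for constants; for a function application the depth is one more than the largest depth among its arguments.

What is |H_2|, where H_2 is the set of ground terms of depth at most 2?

604

If N_k denotes the number of depth-≤k ground terms, the 4 constants give N_0 = 4, and each function symbol of arity r contributes N_{k-1}^r new terms at level k: N_k = 4 + N_{k-1}^2 + N_{k-1}.
N_0 = 4
N_1 = 4 + 4^2 + 4 = 24
N_2 = 4 + 24^2 + 24 = 604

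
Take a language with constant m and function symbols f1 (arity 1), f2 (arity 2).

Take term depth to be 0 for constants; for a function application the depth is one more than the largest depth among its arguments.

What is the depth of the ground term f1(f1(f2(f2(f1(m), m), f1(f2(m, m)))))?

depth(f1(m)) = 1 + depth(m) = 1 + 0 = 1
depth(f2(f1(m), m)) = 1 + max(1, 0) = 2
depth(f2(m, m)) = 1 + max(0, 0) = 1
depth(f1(f2(m, m))) = 1 + depth(f2(m, m)) = 1 + 1 = 2
depth(f2(f2(f1(m), m), f1(f2(m, m)))) = 1 + max(2, 2) = 3
depth(f1(f2(f2(f1(m), m), f1(f2(m, m))))) = 1 + depth(f2(f2(f1(m), m), f1(f2(m, m)))) = 1 + 3 = 4
depth(f1(f1(f2(f2(f1(m), m), f1(f2(m, m)))))) = 1 + depth(f1(f2(f2(f1(m), m), f1(f2(m, m))))) = 1 + 4 = 5

5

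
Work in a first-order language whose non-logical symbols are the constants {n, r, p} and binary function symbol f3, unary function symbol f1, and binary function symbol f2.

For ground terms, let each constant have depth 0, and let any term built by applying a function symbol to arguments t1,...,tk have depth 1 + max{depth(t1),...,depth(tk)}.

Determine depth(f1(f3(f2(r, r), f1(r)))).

3

depth(f2(r, r)) = 1 + max(0, 0) = 1
depth(f1(r)) = 1 + depth(r) = 1 + 0 = 1
depth(f3(f2(r, r), f1(r))) = 1 + max(1, 1) = 2
depth(f1(f3(f2(r, r), f1(r)))) = 1 + depth(f3(f2(r, r), f1(r))) = 1 + 2 = 3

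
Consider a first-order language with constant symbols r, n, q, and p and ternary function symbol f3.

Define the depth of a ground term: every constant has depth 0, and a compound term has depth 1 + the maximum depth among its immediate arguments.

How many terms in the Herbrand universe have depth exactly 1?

64

Write N_k for the number of ground terms of depth ≤ k. A term of depth ≤ k is either a constant or a function symbol applied to arguments of depth ≤ k−1, so N_k = 4 + N_{k-1}^3.
N_0 = 4
N_1 = 4 + 4^3 = 68
Terms of depth exactly 1: N_1 − N_0 = 68 − 4 = 64.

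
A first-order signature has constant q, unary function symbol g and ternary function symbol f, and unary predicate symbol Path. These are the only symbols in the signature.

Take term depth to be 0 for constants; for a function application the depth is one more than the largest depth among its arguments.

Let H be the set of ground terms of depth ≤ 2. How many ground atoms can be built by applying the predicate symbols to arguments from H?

31

First count ground terms of depth ≤ 2.
Let N_k = |{terms of depth ≤ k}|. Then N_0 = 1 and N_k = 1 + N_{k-1} + N_{k-1}^3 for k ≥ 1 (one summand per function symbol, arity giving the exponent).
N_0 = 1
N_1 = 1 + 1 + 1^3 = 3
N_2 = 1 + 3 + 3^3 = 31
So |H| = 31.
For each predicate symbol, the number of ground atoms is |H| raised to its arity; summing:
  Path: 31
Total ground atoms: 31.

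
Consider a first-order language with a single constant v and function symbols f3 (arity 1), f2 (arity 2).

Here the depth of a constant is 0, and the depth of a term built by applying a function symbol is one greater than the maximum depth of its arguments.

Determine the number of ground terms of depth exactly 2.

Write N_k for the number of ground terms of depth ≤ k. A term of depth ≤ k is either a constant or a function symbol applied to arguments of depth ≤ k−1, so N_k = 1 + N_{k-1} + N_{k-1}^2.
N_0 = 1
N_1 = 1 + 1 + 1^2 = 3
N_2 = 1 + 3 + 3^2 = 13
Terms of depth exactly 2: N_2 − N_1 = 13 − 3 = 10.

10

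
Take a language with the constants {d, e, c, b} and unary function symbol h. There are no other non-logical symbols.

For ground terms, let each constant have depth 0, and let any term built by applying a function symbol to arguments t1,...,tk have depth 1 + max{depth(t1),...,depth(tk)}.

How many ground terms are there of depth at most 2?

12

Let N_k = |{terms of depth ≤ k}|. Then N_0 = 4 and N_k = 4 + N_{k-1} for k ≥ 1 (one summand per function symbol, arity giving the exponent).
N_0 = 4
N_1 = 4 + 4 = 8
N_2 = 4 + 8 = 12
Explicitly: d, e, c, b, h(d), h(e), h(c), h(b), h(h(d)), h(h(e)), h(h(c)), h(h(b)).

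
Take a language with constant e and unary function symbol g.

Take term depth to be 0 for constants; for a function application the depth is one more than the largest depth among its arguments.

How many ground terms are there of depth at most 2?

Write N_k for the number of ground terms of depth ≤ k. A term of depth ≤ k is either a constant or a function symbol applied to arguments of depth ≤ k−1, so N_k = 1 + N_{k-1}.
N_0 = 1
N_1 = 1 + 1 = 2
N_2 = 1 + 2 = 3
Explicitly: e, g(e), g(g(e)).

3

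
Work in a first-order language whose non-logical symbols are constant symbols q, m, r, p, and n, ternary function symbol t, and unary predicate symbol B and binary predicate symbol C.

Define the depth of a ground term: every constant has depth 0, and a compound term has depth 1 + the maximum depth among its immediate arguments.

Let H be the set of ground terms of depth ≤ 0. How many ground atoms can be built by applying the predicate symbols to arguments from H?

First count ground terms of depth ≤ 0.
Let N_k = |{terms of depth ≤ k}|. Then N_0 = 5 and N_k = 5 + N_{k-1}^3 for k ≥ 1 (one summand per function symbol, arity giving the exponent).
N_0 = 5
So |H| = 5.
A ground atom is a predicate applied to a tuple of terms from H, so the count is the sum over predicates of |H|^arity:
  B: 5;  C: 5^2 = 25
Total ground atoms: 5 + 25 = 30.

30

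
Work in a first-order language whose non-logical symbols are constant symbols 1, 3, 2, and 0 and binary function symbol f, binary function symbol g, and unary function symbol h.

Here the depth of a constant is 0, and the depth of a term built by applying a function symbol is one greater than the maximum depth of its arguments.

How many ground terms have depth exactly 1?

Count level by level. With function symbols f/2, g/2, h/1, the terms of depth ≤ k are the 4 constants together with each function applied to depth-≤(k−1) tuples, so N_k = 4 + N_{k-1}^2 + N_{k-1}^2 + N_{k-1}.
N_0 = 4
N_1 = 4 + 4^2 + 4^2 + 4 = 40
Terms of depth exactly 1: N_1 − N_0 = 40 − 4 = 36.

36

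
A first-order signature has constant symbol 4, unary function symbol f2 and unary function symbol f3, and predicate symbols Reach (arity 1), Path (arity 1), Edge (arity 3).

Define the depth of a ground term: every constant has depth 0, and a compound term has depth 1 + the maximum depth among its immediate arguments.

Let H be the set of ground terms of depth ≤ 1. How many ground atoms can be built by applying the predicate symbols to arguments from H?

33

First count ground terms of depth ≤ 1.
Let N_k = |{terms of depth ≤ k}|. Then N_0 = 1 and N_k = 1 + N_{k-1} + N_{k-1} for k ≥ 1 (one summand per function symbol, arity giving the exponent).
N_0 = 1
N_1 = 1 + 1 + 1 = 3
Explicitly: 4, f2(4), f3(4).
So |H| = 3.
Ground atoms are formed by filling each argument slot of a predicate with a term from H, so an r-ary predicate gives |H|^r atoms:
  Reach: 3;  Path: 3;  Edge: 3^3 = 27
Total ground atoms: 3 + 3 + 27 = 33.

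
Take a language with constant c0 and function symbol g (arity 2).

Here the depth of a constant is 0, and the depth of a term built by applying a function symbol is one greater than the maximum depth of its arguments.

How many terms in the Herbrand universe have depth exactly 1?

1

If N_k denotes the number of depth-≤k ground terms, the 1 constant gives N_0 = 1, and each function symbol of arity r contributes N_{k-1}^r new terms at level k: N_k = 1 + N_{k-1}^2.
N_0 = 1
N_1 = 1 + 1^2 = 2
Terms of depth exactly 1: N_1 − N_0 = 2 − 1 = 1.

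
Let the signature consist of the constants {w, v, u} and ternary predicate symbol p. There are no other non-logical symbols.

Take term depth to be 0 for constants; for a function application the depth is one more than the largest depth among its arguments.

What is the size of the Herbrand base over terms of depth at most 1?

First count ground terms of depth ≤ 1.
With no function symbols every ground term is a constant, so there are exactly 3 ground terms at every depth bound.
N_0 = 3
N_1 = 3
So |H| = 3.
A ground atom is a predicate applied to a tuple of terms from H, so the count is the sum over predicates of |H|^arity:
  p: 3^3 = 27
Total ground atoms: 27.

27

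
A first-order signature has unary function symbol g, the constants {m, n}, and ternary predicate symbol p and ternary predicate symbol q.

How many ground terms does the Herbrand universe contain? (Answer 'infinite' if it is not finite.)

The signature has at least one function symbol (g, arity 1) and at least one constant (m).
Iterating g gives infinitely many distinct ground terms: m, g(m), g(g(m)), ...
So the Herbrand universe is infinite.

infinite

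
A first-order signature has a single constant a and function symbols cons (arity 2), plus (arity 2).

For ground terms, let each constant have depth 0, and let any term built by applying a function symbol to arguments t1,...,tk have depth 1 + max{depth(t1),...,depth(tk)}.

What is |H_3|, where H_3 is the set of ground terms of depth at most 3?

723

Let N_k = |{terms of depth ≤ k}|. Then N_0 = 1 and N_k = 1 + N_{k-1}^2 + N_{k-1}^2 for k ≥ 1 (one summand per function symbol, arity giving the exponent).
N_0 = 1
N_1 = 1 + 1^2 + 1^2 = 3
N_2 = 1 + 3^2 + 3^2 = 19
N_3 = 1 + 19^2 + 19^2 = 723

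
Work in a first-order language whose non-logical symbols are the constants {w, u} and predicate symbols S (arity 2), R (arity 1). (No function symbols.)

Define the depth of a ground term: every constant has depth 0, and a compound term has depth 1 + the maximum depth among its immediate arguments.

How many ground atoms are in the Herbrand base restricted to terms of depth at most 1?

First count ground terms of depth ≤ 1.
With no function symbols every ground term is a constant, so there are exactly 2 ground terms at every depth bound.
N_0 = 2
N_1 = 2
Explicitly: w, u.
So |H| = 2.
Each predicate of arity r yields |H|^r ground atoms (one per choice of an r-tuple from H):
  S: 2^2 = 4;  R: 2
Total ground atoms: 4 + 2 = 6.

6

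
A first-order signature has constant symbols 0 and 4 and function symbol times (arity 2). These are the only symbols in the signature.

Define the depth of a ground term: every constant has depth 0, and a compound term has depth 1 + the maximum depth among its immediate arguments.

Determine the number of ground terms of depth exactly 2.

If N_k denotes the number of depth-≤k ground terms, the 2 constants give N_0 = 2, and each function symbol of arity r contributes N_{k-1}^r new terms at level k: N_k = 2 + N_{k-1}^2.
N_0 = 2
N_1 = 2 + 2^2 = 6
N_2 = 2 + 6^2 = 38
Terms of depth exactly 2: N_2 − N_1 = 38 − 6 = 32.

32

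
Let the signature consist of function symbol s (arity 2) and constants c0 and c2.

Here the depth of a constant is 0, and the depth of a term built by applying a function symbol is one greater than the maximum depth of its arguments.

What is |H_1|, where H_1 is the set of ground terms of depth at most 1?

Let N_k count ground terms of depth at most k. Each non-constant term of depth ≤ k is some function symbol applied to depth-≤(k−1) arguments, giving N_k = 2 + N_{k-1}^2.
N_0 = 2
N_1 = 2 + 2^2 = 6
Explicitly: c0, c2, s(c0, c0), s(c0, c2), s(c2, c0), s(c2, c2).

6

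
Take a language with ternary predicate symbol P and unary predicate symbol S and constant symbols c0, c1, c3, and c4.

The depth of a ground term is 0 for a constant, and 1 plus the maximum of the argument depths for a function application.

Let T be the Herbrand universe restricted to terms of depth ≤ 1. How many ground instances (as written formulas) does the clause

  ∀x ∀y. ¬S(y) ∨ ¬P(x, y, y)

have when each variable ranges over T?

Ground terms of depth ≤ 1:
  With no function symbols every ground term is a constant, so there are exactly 4 ground terms at every depth bound.
  N_0 = 4
  N_1 = 4
  Explicitly: c0, c1, c3, c4.
So there are 4 ground terms available for substitution.
Each of x, y ranges independently over the available ground terms, and distinct assignments produce distinct instances.
Number of ground instances = 4^2 = 16.

16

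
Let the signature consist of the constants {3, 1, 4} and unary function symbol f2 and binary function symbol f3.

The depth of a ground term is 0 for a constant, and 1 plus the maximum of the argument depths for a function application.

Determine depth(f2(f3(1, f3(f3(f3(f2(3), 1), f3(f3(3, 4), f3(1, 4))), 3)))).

6

depth(f2(3)) = 1 + depth(3) = 1 + 0 = 1
depth(f3(f2(3), 1)) = 1 + max(1, 0) = 2
depth(f3(3, 4)) = 1 + max(0, 0) = 1
depth(f3(1, 4)) = 1 + max(0, 0) = 1
depth(f3(f3(3, 4), f3(1, 4))) = 1 + max(1, 1) = 2
depth(f3(f3(f2(3), 1), f3(f3(3, 4), f3(1, 4)))) = 1 + max(2, 2) = 3
depth(f3(f3(f3(f2(3), 1), f3(f3(3, 4), f3(1, 4))), 3)) = 1 + max(3, 0) = 4
depth(f3(1, f3(f3(f3(f2(3), 1), f3(f3(3, 4), f3(1, 4))), 3))) = 1 + max(0, 4) = 5
depth(f2(f3(1, f3(f3(f3(f2(3), 1), f3(f3(3, 4), f3(1, 4))), 3)))) = 1 + depth(f3(1, f3(f3(f3(f2(3), 1), f3(f3(3, 4), f3(1, 4))), 3))) = 1 + 5 = 6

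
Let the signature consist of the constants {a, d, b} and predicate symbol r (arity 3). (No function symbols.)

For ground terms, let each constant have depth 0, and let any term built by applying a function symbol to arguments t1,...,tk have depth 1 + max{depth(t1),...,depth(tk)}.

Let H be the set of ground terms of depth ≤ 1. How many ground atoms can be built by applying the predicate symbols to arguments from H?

27

First count ground terms of depth ≤ 1.
With no function symbols every ground term is a constant, so there are exactly 3 ground terms at every depth bound.
N_0 = 3
N_1 = 3
Explicitly: a, d, b.
So |H| = 3.
Ground atoms are formed by filling each argument slot of a predicate with a term from H, so an r-ary predicate gives |H|^r atoms:
  r: 3^3 = 27
Total ground atoms: 27.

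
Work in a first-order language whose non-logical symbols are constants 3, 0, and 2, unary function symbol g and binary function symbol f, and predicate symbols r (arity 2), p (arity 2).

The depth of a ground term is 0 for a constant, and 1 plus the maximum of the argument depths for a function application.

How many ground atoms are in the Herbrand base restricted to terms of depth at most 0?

First count ground terms of depth ≤ 0.
If N_k denotes the number of depth-≤k ground terms, the 3 constants give N_0 = 3, and each function symbol of arity r contributes N_{k-1}^r new terms at level k: N_k = 3 + N_{k-1} + N_{k-1}^2.
N_0 = 3
So |H| = 3.
For each predicate symbol, the number of ground atoms is |H| raised to its arity; summing:
  r: 3^2 = 9;  p: 3^2 = 9
Total ground atoms: 9 + 9 = 18.

18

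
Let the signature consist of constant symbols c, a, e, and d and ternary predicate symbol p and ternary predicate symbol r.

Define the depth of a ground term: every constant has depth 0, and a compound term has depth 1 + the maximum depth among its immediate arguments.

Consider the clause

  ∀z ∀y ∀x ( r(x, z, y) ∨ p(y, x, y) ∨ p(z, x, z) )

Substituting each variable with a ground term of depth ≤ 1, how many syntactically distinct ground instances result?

64

Ground terms of depth ≤ 1:
  With no function symbols every ground term is a constant, so there are exactly 4 ground terms at every depth bound.
  N_0 = 4
  N_1 = 4
  Explicitly: c, a, e, d.
So there are 4 ground terms available for substitution.
The body mentions every one of the 3 quantified variables; since ground terms form a free algebra, no two substitutions collapse to the same formula.
Number of ground instances = 4^3 = 64.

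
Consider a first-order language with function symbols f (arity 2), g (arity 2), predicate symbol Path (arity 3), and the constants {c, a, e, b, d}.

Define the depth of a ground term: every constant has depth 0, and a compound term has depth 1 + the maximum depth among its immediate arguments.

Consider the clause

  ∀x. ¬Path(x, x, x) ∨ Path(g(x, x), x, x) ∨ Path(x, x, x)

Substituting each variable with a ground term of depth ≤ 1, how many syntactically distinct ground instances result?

55

Ground terms of depth ≤ 1:
  Let N_k = |{terms of depth ≤ k}|. Then N_0 = 5 and N_k = 5 + N_{k-1}^2 + N_{k-1}^2 for k ≥ 1 (one summand per function symbol, arity giving the exponent).
  N_0 = 5
  N_1 = 5 + 5^2 + 5^2 = 55
So there are 55 ground terms available for substitution.
The body mentions the single quantified variable x; since ground terms form a free algebra, no two substitutions collapse to the same formula.
Number of ground instances = 55.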